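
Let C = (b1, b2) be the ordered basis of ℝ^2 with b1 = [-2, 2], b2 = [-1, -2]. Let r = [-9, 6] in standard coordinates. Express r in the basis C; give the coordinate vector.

[r]_C is the unique c with M c = r, where M has columns b1, b2.
System: -2c_1 - c_2 = -9, 2c_1 - 2c_2 = 6; solving gives c_1 = 4, c_2 = 1.
Check: 4b1 + b2 = [-9, 6].

[4, 1]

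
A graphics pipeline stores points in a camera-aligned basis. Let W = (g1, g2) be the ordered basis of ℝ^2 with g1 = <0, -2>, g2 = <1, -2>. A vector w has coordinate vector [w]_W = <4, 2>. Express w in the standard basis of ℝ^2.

<2, -12>

w = M [w]_W, where M has columns g1, g2.
Carrying out the matrix-vector product, w = <2, -12>.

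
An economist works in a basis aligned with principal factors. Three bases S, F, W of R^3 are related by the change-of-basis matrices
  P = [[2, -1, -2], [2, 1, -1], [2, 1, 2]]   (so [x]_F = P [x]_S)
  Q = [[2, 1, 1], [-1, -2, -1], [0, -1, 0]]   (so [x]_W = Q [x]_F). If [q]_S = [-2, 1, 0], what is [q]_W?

[-16, 14, 3]

Composing the changes, [q]_W = Q P [q]_S.
Q P = [[8, 0, -3], [-8, -2, 2], [-2, -1, 1]]; applying this to [-2, 1, 0] gives [-16, 14, 3].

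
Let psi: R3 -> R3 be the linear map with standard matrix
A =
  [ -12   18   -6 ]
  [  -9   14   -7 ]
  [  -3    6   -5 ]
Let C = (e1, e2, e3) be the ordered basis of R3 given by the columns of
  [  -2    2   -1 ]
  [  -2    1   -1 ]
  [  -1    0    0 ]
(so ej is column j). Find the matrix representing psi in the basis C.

With P the matrix whose columns are e1, ..., e3, [psi]_C = P^(-1) A P.
Column by column: psi(e1) = A e1 = (-6, -3, -1); its C-coordinates (1, -3, -2) give column 1.
Continuing for each basis vector yields [psi]_C = [[1, 0, 3], [-3, -2, -1], [-2, 2, -2]].

[[1, 0, 3], [-3, -2, -1], [-2, 2, -2]]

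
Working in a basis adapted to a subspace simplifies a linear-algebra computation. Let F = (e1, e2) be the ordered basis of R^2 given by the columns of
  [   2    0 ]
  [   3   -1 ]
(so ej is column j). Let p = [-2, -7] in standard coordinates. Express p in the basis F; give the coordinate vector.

We seek scalars with c_1 e1 + c_2 e2 = p; equivalently solve M c = p where the columns of M are e1, e2.
System: 2c_1 + 0c_2 = -2, 3c_1 - c_2 = -7; solving gives c_1 = -1, c_2 = 4.
Check: -e1 + 4e2 = [-2, -7].

[-1, 4]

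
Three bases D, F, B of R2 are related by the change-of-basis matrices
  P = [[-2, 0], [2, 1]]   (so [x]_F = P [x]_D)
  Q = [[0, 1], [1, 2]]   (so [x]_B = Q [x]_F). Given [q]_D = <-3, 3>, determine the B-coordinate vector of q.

<-3, 0>

First [q]_F = P [q]_D = <6, -3>.
Then [q]_B = Q [q]_F = <-3, 0>.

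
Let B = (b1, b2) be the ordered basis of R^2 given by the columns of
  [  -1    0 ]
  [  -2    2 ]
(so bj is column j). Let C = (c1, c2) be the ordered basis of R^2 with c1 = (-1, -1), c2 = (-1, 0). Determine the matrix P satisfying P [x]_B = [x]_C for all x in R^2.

[[2, -2], [-1, 2]]

Column j of P is [bj]_C, since P maps B-coordinates to C-coordinates.
Expressing b1 in C: b1 = 2c1 - c2, so column 1 of P is (2, -1).
Doing the same for each bj gives P = [[2, -2], [-1, 2]].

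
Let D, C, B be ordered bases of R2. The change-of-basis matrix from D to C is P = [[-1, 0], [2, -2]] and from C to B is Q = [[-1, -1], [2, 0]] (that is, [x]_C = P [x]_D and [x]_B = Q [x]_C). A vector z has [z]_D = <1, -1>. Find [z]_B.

<-3, -2>

Composing the changes, [z]_B = Q P [z]_D.
Q P = [[-1, 2], [-2, 0]]; applying this to <1, -1> gives <-3, -2>.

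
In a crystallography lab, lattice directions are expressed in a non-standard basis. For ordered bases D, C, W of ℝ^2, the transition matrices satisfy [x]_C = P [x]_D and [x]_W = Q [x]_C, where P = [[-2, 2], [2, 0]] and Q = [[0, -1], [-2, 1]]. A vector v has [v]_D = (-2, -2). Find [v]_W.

Apply P to get C-coordinates (0, -4), then Q to get W-coordinates.
The result is [v]_W = (4, -4).

(4, -4)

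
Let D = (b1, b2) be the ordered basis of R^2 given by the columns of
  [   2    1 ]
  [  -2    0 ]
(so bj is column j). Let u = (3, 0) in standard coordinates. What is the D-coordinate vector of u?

We seek scalars with c_1 b1 + c_2 b2 = u; equivalently solve M c = u where the columns of M are b1, b2.
System: 2c_1 + c_2 = 3, -2c_1 + 0c_2 = 0; solving gives c_1 = 0, c_2 = 3.
Check: 0·b1 + 3b2 = (3, 0).

(0, 3)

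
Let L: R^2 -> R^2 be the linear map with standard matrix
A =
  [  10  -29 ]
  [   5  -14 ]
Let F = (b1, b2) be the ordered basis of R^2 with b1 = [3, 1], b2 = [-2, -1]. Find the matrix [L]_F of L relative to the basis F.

[[-1, 1], [-2, -3]]

Let P have columns b1, b2. Then [L]_F = P^(-1) A P.
Here det P = -1, so P^(-1) is integer; computing A P first and then P^(-1)(A P) gives [[-1, 1], [-2, -3]].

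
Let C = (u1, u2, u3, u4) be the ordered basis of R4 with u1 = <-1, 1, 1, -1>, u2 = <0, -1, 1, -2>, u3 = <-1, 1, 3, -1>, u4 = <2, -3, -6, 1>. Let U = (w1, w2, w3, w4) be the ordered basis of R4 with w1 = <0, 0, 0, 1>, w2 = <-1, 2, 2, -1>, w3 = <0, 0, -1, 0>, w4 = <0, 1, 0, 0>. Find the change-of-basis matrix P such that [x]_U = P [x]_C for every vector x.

Column j of P is [uj]_U, since P maps C-coordinates to U-coordinates.
Expressing u1 in U: u1 = 0·w1 + w2 + w3 - w4, so column 1 of P is <0, 1, 1, -1>.
Doing the same for each uj gives P = [[0, -2, 0, -1], [1, 0, 1, -2], [1, -1, -1, 2], [-1, -1, -1, 1]].

[[0, -2, 0, -1], [1, 0, 1, -2], [1, -1, -1, 2], [-1, -1, -1, 1]]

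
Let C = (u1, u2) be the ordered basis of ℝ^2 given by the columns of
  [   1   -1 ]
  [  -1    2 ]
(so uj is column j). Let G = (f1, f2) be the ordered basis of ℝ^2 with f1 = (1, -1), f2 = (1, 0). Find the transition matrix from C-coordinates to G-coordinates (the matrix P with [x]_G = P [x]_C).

[[1, -2], [0, 1]]

Take x = uj: its C-coordinates are the j-th standard unit vector, so P e_j — column j of P — equals [uj]_G.
u1 = f1 + 0·f2, giving column 1 = (1, 0); repeating for each j gives P = [[1, -2], [0, 1]].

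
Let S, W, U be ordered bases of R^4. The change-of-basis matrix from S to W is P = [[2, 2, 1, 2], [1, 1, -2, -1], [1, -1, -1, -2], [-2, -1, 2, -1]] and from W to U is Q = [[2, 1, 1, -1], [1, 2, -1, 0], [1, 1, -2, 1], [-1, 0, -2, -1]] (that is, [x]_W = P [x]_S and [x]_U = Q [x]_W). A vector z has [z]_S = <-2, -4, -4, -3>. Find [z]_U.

Composing the changes, [z]_U = Q P [z]_S.
Q P = [[8, 5, -3, 2], [3, 5, -2, 2], [-1, 4, 3, 4], [-2, 1, -1, 3]]; applying this to <-2, -4, -4, -3> gives <-30, -24, -38, -5>.

<-30, -24, -38, -5>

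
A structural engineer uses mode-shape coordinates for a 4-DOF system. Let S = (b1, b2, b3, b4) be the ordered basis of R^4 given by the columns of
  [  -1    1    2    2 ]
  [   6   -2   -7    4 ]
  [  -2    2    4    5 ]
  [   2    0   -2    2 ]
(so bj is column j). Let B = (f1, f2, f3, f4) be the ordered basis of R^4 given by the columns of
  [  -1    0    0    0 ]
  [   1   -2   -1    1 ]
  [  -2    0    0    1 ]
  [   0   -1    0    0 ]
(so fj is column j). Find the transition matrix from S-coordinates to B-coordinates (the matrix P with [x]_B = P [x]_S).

[[1, -1, -2, -2], [-2, 0, 2, -2], [-1, 1, 1, -1], [0, 0, 0, 1]]

Column j of P is [bj]_B, since P maps S-coordinates to B-coordinates.
Expressing b1 in B: b1 = f1 - 2f2 - f3 + 0·f4, so column 1 of P is [1, -2, -1, 0].
Doing the same for each bj gives P = [[1, -1, -2, -2], [-2, 0, 2, -2], [-1, 1, 1, -1], [0, 0, 0, 1]].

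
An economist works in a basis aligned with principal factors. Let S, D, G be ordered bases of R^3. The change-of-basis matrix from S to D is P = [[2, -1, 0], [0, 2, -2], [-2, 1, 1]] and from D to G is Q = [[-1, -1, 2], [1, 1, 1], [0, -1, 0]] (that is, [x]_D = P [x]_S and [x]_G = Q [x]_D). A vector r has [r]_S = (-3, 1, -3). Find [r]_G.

Apply P to get D-coordinates (-7, 8, 4), then Q to get G-coordinates.
The result is [r]_G = (7, 5, -8).

(7, 5, -8)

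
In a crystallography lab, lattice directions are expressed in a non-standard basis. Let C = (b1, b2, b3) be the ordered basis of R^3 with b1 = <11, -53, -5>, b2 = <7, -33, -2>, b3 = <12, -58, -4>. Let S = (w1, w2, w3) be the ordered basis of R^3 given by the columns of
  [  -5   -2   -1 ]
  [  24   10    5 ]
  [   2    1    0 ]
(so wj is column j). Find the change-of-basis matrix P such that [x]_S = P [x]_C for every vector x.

[[-2, -2, -2], [-1, 2, 0], [1, -1, -2]]

Column j of P is [bj]_S, since P maps C-coordinates to S-coordinates.
Expressing b1 in S: b1 = -2w1 - w2 + w3, so column 1 of P is <-2, -1, 1>.
Doing the same for each bj gives P = [[-2, -2, -2], [-1, 2, 0], [1, -1, -2]].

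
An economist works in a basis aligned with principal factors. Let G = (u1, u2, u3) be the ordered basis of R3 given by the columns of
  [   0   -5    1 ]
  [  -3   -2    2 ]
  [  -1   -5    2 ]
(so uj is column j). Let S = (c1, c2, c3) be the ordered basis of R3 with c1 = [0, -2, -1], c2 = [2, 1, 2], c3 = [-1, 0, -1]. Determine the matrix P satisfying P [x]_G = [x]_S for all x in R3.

[[1, 0, -1], [-1, -2, 0], [-2, 1, -1]]

Let M have columns uj and N have columns cj. Then for every x, N [x]_S = x = M [x]_G, so P = N^(-1) M.
Since det N = -1, N^(-1) has integer entries; multiplying gives P = [[1, 0, -1], [-1, -2, 0], [-2, 1, -1]].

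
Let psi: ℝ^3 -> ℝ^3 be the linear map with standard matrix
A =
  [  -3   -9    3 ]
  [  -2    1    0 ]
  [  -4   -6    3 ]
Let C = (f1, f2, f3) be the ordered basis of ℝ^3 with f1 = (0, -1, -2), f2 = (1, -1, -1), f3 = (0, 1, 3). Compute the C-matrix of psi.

The j-th column of [psi]_C is [psi(fj)]_C.
psi(f1) = A f1 = (3, -1, 0) = -3f1 + 3f2 - f3, so column 1 is (-3, 3, -1).
Repeating for f2, f3 and assembling the columns gives [[-3, 2, 0], [3, 3, 0], [-1, 2, 1]].

[[-3, 2, 0], [3, 3, 0], [-1, 2, 1]]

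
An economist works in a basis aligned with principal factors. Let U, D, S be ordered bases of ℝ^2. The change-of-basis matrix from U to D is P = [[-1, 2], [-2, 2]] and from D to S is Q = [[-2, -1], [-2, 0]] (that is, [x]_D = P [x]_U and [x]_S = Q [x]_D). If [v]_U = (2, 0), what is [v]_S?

(8, 4)

Composing the changes, [v]_S = Q P [v]_U.
Q P = [[4, -6], [2, -4]]; applying this to (2, 0) gives (8, 4).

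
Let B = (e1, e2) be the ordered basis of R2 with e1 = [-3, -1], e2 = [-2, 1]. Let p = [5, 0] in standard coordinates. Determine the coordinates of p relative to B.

We seek scalars with c_1 e1 + c_2 e2 = p; equivalently solve M c = p where the columns of M are e1, e2.
System: -3c_1 - 2c_2 = 5, -c_1 + c_2 = 0; solving gives c_1 = -1, c_2 = -1.
Check: -e1 - e2 = [5, 0].

[-1, -1]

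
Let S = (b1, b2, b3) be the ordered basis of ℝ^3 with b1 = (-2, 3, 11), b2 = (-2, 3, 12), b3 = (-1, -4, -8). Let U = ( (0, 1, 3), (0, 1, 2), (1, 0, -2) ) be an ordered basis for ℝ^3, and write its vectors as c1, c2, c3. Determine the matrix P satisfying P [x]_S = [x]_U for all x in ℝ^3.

Column j of P is [bj]_U, since P maps S-coordinates to U-coordinates.
Expressing b1 in U: b1 = c1 + 2c2 - 2c3, so column 1 of P is (1, 2, -2).
Doing the same for each bj gives P = [[1, 2, -2], [2, 1, -2], [-2, -2, -1]].

[[1, 2, -2], [2, 1, -2], [-2, -2, -1]]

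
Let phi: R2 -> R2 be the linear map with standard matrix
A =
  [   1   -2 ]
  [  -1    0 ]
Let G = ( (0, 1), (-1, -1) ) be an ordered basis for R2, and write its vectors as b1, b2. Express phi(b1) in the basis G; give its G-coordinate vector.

Compute phi(b1) = A b1 = (-2, 0) in standard coordinates.
Then write this in G-coordinates: solve for y in y_1 b1 + y_2 b2 = (-2, 0).
This gives y = (2, 2), which is column 1 of [phi]_G.

(2, 2)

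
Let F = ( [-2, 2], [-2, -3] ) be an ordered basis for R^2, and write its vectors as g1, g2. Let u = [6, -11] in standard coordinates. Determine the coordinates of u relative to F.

[-4, 1]

[u]_F is the unique c with M c = u, where M has columns g1, g2.
System: -2c_1 - 2c_2 = 6, 2c_1 - 3c_2 = -11; solving gives c_1 = -4, c_2 = 1.
Check: -4g1 + g2 = [6, -11].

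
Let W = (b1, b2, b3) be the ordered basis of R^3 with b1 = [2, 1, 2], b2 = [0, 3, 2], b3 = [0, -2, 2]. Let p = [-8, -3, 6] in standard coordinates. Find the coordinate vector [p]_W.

Write p = c_1 b1 + ... + c_3 b3 and solve for the c_i.
Gaussian elimination on [M | p] yields c = (-4, 3, 4).
Check: -4b1 + 3b2 + 4b3 = [-8, -3, 6].

[-4, 3, 4]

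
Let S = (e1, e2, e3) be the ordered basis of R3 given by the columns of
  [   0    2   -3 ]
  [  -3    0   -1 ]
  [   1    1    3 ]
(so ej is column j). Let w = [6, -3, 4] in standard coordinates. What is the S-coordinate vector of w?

Write w = c_1 e1 + ... + c_3 e3 and solve for the c_i.
Solving this 3x3 system gives c = (1, 3, 0).
Check: e1 + 3e2 + 0·e3 = [6, -3, 4].

[1, 3, 0]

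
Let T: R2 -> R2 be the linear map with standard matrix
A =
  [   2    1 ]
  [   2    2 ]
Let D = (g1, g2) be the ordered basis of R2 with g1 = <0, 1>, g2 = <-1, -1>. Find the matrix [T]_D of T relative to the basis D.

[[1, -1], [-1, 3]]

Let P have columns g1, g2. Then [T]_D = P^(-1) A P.
Here det P = 1, so P^(-1) is integer; computing A P first and then P^(-1)(A P) gives [[1, -1], [-1, 3]].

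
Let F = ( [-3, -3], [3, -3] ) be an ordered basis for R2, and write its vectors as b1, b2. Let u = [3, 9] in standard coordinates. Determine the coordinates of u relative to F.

[u]_F is the unique c with M c = u, where M has columns b1, b2.
System: -3c_1 + 3c_2 = 3, -3c_1 - 3c_2 = 9; solving gives c_1 = -2, c_2 = -1.
Check: -2b1 - b2 = [3, 9].

[-2, -1]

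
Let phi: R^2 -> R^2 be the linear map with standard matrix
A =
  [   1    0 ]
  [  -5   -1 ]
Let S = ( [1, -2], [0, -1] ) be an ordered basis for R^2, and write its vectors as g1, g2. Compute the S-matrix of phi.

[[1, 0], [1, -1]]

The j-th column of [phi]_S is [phi(gj)]_S.
phi(g1) = A g1 = [1, -3] = g1 + g2, so column 1 is [1, 1].
Repeating for g2 and assembling the columns gives [[1, 0], [1, -1]].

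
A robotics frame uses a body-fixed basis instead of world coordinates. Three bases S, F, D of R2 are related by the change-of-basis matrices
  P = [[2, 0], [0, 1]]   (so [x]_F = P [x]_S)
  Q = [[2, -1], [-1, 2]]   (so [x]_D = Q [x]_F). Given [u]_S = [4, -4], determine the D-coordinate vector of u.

[20, -16]

First [u]_F = P [u]_S = [8, -4].
Then [u]_D = Q [u]_F = [20, -16].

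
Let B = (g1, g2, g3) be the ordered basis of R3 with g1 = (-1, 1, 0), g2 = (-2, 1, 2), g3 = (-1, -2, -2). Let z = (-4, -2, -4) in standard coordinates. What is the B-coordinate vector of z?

(2, 0, 2)

[z]_B is the unique c with M c = z, where M has columns g1, ..., g3.
Gaussian elimination on [M | z] yields c = (2, 0, 2).
Check: 2g1 + 0·g2 + 2g3 = (-4, -2, -4).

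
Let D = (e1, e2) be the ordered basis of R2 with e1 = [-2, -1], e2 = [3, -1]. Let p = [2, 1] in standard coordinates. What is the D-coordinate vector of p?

[-1, 0]

Write p = c_1 e1 + c_2 e2 and solve for the c_i.
System: -2c_1 + 3c_2 = 2, -c_1 - c_2 = 1; solving gives c_1 = -1, c_2 = 0.
Check: -e1 + 0·e2 = [2, 1].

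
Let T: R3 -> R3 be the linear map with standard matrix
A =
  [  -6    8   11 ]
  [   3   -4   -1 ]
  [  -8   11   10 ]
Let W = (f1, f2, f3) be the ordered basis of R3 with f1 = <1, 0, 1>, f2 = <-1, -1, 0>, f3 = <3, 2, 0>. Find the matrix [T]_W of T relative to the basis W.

The j-th column of [T]_W is [T(fj)]_W.
T(f1) = A f1 = <5, 2, 2> = 2f1 + 0·f2 + f3, so column 1 is <2, 0, 1>.
Repeating for f2, f3 and assembling the columns gives [[2, -3, -2], [0, -1, -3], [1, 0, -1]].

[[2, -3, -2], [0, -1, -3], [1, 0, -1]]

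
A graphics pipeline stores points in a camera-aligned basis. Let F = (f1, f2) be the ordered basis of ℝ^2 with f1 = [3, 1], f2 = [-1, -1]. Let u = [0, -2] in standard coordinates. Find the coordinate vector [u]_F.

[1, 3]

[u]_F is the unique c with M c = u, where M has columns f1, f2.
System: 3c_1 - c_2 = 0, c_1 - c_2 = -2; solving gives c_1 = 1, c_2 = 3.
Check: f1 + 3f2 = [0, -2].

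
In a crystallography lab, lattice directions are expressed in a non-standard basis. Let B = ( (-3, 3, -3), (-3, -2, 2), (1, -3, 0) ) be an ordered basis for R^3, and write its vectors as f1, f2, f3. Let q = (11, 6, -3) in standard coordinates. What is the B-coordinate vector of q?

Write q = c_1 f1 + ... + c_3 f3 and solve for the c_i.
Gaussian elimination on [M | q] yields c = (-1, -3, -1).
Check: -f1 - 3f2 - f3 = (11, 6, -3).

(-1, -3, -1)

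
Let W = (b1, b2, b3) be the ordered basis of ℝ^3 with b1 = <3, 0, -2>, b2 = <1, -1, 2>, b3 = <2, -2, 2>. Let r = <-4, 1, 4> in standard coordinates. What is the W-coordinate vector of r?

We seek scalars with c_1 b1 + ... + c_3 b3 = r; equivalently solve M c = r where the columns of M are b1, ..., b3.
Gaussian elimination on [M | r] yields c = (-1, 3, -2).
Check: -b1 + 3b2 - 2b3 = <-4, 1, 4>.

<-1, 3, -2>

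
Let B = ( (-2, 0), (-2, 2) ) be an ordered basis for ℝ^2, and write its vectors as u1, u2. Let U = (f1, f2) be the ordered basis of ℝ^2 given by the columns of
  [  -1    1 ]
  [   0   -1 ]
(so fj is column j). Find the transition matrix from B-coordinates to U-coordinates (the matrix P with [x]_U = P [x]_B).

[[2, 0], [0, -2]]

Take x = uj: its B-coordinates are the j-th standard unit vector, so P e_j — column j of P — equals [uj]_U.
u1 = 2f1 + 0·f2, giving column 1 = (2, 0); repeating for each j gives P = [[2, 0], [0, -2]].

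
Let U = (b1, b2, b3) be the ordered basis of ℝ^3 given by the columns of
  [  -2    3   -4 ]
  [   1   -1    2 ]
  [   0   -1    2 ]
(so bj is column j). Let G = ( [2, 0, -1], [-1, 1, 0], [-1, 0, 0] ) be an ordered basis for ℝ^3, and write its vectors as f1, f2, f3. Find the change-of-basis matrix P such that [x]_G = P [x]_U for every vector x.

[[0, 1, -2], [1, -1, 2], [1, 0, -2]]

Take x = bj: its U-coordinates are the j-th standard unit vector, so P e_j — column j of P — equals [bj]_G.
b1 = 0·f1 + f2 + f3, giving column 1 = [0, 1, 1]; repeating for each j gives P = [[0, 1, -2], [1, -1, 2], [1, 0, -2]].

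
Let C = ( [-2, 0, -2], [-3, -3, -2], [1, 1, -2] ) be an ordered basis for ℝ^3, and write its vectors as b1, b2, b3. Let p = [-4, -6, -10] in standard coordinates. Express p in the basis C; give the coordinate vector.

We seek scalars with c_1 b1 + ... + c_3 b3 = p; equivalently solve M c = p where the columns of M are b1, ..., b3.
Row-reducing the augmented matrix [M | p] gives c = (-1, 3, 3).
Check: -b1 + 3b2 + 3b3 = [-4, -6, -10].

[-1, 3, 3]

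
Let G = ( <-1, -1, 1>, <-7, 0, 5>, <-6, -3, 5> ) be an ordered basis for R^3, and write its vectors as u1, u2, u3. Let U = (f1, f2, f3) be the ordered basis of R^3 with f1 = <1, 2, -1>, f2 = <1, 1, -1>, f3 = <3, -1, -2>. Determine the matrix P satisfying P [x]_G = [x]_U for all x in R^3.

Column j of P is [uj]_U, since P maps G-coordinates to U-coordinates.
Expressing u1 in U: u1 = 0·f1 - f2 + 0·f3, so column 1 of P is <0, -1, 0>.
Doing the same for each uj gives P = [[0, -1, -1], [-1, 0, -2], [0, -2, -1]].

[[0, -1, -1], [-1, 0, -2], [0, -2, -1]]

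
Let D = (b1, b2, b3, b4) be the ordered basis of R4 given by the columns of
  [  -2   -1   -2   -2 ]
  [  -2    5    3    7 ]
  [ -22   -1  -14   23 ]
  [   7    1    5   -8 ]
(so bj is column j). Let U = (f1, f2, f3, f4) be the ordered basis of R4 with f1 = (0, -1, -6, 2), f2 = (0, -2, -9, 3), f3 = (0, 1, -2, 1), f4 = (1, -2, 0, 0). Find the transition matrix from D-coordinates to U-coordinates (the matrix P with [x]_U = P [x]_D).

Take x = bj: its D-coordinates are the j-th standard unit vector, so P e_j — column j of P — equals [bj]_U.
b1 = f1 + 2f2 - f3 - 2f4, giving column 1 = (1, 2, -1, -2); repeating for each j gives P = [[1, 1, 2, -2], [2, -1, 0, -1], [-1, 2, 1, -1], [-2, -1, -2, -2]].

[[1, 1, 2, -2], [2, -1, 0, -1], [-1, 2, 1, -1], [-2, -1, -2, -2]]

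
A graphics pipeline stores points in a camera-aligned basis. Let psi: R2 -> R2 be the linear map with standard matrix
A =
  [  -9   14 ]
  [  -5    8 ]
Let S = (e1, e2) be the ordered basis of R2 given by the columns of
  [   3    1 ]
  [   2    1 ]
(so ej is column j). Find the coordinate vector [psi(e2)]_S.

Compute psi(e2) = A e2 = [5, 3] in standard coordinates.
Then write this in S-coordinates: solve for y in y_1 e1 + y_2 e2 = [5, 3].
This gives y = [2, -1], which is column 2 of [psi]_S.

[2, -1]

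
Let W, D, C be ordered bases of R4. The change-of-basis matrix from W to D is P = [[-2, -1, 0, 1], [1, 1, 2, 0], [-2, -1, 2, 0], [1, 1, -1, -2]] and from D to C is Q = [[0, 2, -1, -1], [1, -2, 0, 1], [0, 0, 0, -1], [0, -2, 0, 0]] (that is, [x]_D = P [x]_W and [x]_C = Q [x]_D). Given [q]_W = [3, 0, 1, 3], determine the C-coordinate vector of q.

First [q]_D = P [q]_W = [-3, 5, -4, -4].
Then [q]_C = Q [q]_D = [18, -17, 4, -10].

[18, -17, 4, -10]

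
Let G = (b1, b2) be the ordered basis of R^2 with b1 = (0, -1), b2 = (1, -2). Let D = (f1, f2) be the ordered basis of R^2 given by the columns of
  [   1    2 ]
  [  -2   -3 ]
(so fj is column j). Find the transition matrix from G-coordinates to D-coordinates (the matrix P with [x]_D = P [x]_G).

[[2, 1], [-1, 0]]

Column j of P is [bj]_D, since P maps G-coordinates to D-coordinates.
Expressing b1 in D: b1 = 2f1 - f2, so column 1 of P is (2, -1).
Doing the same for each bj gives P = [[2, 1], [-1, 0]].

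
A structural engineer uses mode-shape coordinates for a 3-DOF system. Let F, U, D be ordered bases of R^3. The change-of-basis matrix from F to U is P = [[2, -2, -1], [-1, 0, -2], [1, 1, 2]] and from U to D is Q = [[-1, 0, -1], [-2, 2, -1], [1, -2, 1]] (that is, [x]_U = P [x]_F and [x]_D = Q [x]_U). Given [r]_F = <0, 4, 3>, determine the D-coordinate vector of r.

<1, 0, 11>

Apply P to get U-coordinates <-11, -6, 10>, then Q to get D-coordinates.
The result is [r]_D = <1, 0, 11>.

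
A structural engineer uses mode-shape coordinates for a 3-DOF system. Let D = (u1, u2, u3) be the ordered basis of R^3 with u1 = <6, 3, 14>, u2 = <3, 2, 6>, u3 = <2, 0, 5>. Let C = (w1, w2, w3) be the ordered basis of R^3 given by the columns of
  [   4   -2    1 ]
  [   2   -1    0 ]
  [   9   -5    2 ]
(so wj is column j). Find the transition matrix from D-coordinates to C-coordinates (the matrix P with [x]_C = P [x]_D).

[[1, 2, -1], [-1, 2, -2], [0, -1, 2]]

Column j of P is [uj]_C, since P maps D-coordinates to C-coordinates.
Expressing u1 in C: u1 = w1 - w2 + 0·w3, so column 1 of P is <1, -1, 0>.
Doing the same for each uj gives P = [[1, 2, -1], [-1, 2, -2], [0, -1, 2]].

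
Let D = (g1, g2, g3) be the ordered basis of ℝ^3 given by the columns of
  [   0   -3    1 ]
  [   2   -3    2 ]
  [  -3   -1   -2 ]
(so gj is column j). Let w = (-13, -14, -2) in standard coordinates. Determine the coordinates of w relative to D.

(0, 4, -1)

Write w = c_1 g1 + ... + c_3 g3 and solve for the c_i.
Row-reducing the augmented matrix [M | w] gives c = (0, 4, -1).
Check: 0·g1 + 4g2 - g3 = (-13, -14, -2).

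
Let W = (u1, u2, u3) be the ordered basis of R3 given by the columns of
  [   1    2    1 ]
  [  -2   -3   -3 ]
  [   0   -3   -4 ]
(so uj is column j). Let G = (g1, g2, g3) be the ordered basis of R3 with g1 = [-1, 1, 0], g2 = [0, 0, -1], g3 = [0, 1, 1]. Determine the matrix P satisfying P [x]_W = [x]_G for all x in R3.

Column j of P is [uj]_G, since P maps W-coordinates to G-coordinates.
Expressing u1 in G: u1 = -g1 - g2 - g3, so column 1 of P is [-1, -1, -1].
Doing the same for each uj gives P = [[-1, -2, -1], [-1, 2, 2], [-1, -1, -2]].

[[-1, -2, -1], [-1, 2, 2], [-1, -1, -2]]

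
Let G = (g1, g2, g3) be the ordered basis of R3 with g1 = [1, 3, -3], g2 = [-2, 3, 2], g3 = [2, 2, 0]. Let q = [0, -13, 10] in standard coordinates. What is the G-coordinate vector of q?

We seek scalars with c_1 g1 + ... + c_3 g3 = q; equivalently solve M c = q where the columns of M are g1, ..., g3.
Solving this 3x3 system gives c = (-4, -1, 1).
Check: -4g1 - g2 + g3 = [0, -13, 10].

[-4, -1, 1]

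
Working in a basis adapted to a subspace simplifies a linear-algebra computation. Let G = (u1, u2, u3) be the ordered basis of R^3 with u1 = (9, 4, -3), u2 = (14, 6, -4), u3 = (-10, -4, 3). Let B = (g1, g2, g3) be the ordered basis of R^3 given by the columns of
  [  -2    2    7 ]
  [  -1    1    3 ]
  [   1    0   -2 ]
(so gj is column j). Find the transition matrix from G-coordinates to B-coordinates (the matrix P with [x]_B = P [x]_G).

[[-1, 0, -1], [0, 0, 1], [1, 2, -2]]

Take x = uj: its G-coordinates are the j-th standard unit vector, so P e_j — column j of P — equals [uj]_B.
u1 = -g1 + 0·g2 + g3, giving column 1 = (-1, 0, 1); repeating for each j gives P = [[-1, 0, -1], [0, 0, 1], [1, 2, -2]].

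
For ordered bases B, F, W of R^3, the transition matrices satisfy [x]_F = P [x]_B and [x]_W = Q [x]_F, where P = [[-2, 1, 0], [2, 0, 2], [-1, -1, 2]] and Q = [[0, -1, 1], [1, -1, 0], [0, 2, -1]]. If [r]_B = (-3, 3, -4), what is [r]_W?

Apply P to get F-coordinates (9, -14, -8), then Q to get W-coordinates.
The result is [r]_W = (6, 23, -20).

(6, 23, -20)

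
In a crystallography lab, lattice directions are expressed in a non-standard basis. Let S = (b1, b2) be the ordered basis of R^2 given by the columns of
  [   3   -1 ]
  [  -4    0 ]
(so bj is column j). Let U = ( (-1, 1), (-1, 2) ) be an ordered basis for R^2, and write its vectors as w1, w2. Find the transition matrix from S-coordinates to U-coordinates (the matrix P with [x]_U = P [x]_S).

Take x = bj: its S-coordinates are the j-th standard unit vector, so P e_j — column j of P — equals [bj]_U.
b1 = -2w1 - w2, giving column 1 = (-2, -1); repeating for each j gives P = [[-2, 2], [-1, -1]].

[[-2, 2], [-1, -1]]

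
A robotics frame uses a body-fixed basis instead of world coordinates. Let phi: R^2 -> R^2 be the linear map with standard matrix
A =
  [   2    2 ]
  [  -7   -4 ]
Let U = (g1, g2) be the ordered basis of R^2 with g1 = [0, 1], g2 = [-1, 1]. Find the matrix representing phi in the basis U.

The j-th column of [phi]_U is [phi(gj)]_U.
phi(g1) = A g1 = [2, -4] = -2g1 - 2g2, so column 1 is [-2, -2].
Repeating for g2 and assembling the columns gives [[-2, 3], [-2, 0]].

[[-2, 3], [-2, 0]]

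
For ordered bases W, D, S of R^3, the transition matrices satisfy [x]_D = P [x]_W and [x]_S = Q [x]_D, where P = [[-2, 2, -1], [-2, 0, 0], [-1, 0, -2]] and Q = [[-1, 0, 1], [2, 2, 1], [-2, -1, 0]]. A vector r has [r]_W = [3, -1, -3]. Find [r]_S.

Apply P to get D-coordinates [-5, -6, 3], then Q to get S-coordinates.
The result is [r]_S = [8, -19, 16].

[8, -19, 16]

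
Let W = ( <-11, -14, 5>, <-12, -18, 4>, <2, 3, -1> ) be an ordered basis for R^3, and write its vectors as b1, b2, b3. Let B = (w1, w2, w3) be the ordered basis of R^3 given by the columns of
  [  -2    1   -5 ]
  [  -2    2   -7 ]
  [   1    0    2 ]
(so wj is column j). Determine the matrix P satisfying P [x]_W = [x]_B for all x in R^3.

[[1, 0, 1], [1, -2, -1], [2, 2, -1]]

Take x = bj: its W-coordinates are the j-th standard unit vector, so P e_j — column j of P — equals [bj]_B.
b1 = w1 + w2 + 2w3, giving column 1 = <1, 1, 2>; repeating for each j gives P = [[1, 0, 1], [1, -2, -1], [2, 2, -1]].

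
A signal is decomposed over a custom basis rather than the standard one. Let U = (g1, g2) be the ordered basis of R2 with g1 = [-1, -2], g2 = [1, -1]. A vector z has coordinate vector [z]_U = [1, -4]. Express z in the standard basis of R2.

[-5, 2]

z = M [z]_U, where M has columns g1, g2.
Carrying out the matrix-vector product, z = [-5, 2].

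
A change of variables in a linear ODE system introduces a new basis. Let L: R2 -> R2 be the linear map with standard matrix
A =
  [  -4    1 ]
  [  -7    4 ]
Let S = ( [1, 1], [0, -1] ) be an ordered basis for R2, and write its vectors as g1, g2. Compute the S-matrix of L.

With P the matrix whose columns are g1, g2, [L]_S = P^(-1) A P.
Column by column: L(g1) = A g1 = [-3, -3]; its S-coordinates [-3, 0] give column 1.
Continuing for each basis vector yields [L]_S = [[-3, -1], [0, 3]].

[[-3, -1], [0, 3]]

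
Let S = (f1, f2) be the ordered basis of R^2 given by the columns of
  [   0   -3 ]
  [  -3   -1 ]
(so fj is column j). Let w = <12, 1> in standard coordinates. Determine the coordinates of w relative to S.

We seek scalars with c_1 f1 + c_2 f2 = w; equivalently solve M c = w where the columns of M are f1, f2.
System: 0c_1 - 3c_2 = 12, -3c_1 - c_2 = 1; solving gives c_1 = 1, c_2 = -4.
Check: f1 - 4f2 = <12, 1>.

<1, -4>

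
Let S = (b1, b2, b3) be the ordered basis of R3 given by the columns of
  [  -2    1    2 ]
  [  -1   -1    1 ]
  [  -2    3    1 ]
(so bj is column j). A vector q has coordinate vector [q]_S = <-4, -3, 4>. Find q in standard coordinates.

The coordinates say q = -4b1 - 3b2 + 4b3; adding the scaled basis vectors gives <13, 11, 3>.

<13, 11, 3>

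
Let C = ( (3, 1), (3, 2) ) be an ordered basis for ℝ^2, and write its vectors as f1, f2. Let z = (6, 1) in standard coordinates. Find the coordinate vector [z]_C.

We seek scalars with c_1 f1 + c_2 f2 = z; equivalently solve M c = z where the columns of M are f1, f2.
System: 3c_1 + 3c_2 = 6, c_1 + 2c_2 = 1; solving gives c_1 = 3, c_2 = -1.
Check: 3f1 - f2 = (6, 1).

(3, -1)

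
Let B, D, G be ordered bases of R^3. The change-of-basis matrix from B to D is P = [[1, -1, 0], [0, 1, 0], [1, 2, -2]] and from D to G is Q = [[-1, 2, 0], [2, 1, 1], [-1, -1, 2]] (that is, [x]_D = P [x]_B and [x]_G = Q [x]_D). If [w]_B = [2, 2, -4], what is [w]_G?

First [w]_D = P [w]_B = [0, 2, 14].
Then [w]_G = Q [w]_D = [4, 16, 26].

[4, 16, 26]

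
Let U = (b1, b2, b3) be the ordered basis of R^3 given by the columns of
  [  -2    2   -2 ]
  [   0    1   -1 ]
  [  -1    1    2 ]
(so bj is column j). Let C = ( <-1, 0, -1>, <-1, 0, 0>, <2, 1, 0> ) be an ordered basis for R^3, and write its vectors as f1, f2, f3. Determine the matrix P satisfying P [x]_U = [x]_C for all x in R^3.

Column j of P is [bj]_C, since P maps U-coordinates to C-coordinates.
Expressing b1 in C: b1 = f1 + f2 + 0·f3, so column 1 of P is <1, 1, 0>.
Doing the same for each bj gives P = [[1, -1, -2], [1, 1, 2], [0, 1, -1]].

[[1, -1, -2], [1, 1, 2], [0, 1, -1]]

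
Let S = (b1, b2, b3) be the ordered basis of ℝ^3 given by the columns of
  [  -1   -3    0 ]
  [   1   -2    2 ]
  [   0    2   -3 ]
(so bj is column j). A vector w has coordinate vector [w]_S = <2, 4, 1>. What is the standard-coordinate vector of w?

<-14, -4, 5>

The coordinates say w = 2b1 + 4b2 + b3; adding the scaled basis vectors gives <-14, -4, 5>.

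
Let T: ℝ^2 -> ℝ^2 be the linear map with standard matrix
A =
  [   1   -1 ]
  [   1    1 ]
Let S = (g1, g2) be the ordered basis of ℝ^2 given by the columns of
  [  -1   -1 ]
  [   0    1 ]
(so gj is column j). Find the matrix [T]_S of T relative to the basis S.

[[2, 2], [-1, 0]]

The j-th column of [T]_S is [T(gj)]_S.
T(g1) = A g1 = (-1, -1) = 2g1 - g2, so column 1 is (2, -1).
Repeating for g2 and assembling the columns gives [[2, 2], [-1, 0]].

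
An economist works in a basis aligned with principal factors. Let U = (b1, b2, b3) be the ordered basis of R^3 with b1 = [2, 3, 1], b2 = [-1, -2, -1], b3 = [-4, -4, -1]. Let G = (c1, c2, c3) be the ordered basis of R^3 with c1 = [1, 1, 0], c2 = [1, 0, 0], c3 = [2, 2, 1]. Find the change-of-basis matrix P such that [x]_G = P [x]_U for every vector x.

[[1, 0, -2], [-1, 1, 0], [1, -1, -1]]

Let M have columns bj and N have columns cj. Then for every x, N [x]_G = x = M [x]_U, so P = N^(-1) M.
Since det N = -1, N^(-1) has integer entries; multiplying gives P = [[1, 0, -2], [-1, 1, 0], [1, -1, -1]].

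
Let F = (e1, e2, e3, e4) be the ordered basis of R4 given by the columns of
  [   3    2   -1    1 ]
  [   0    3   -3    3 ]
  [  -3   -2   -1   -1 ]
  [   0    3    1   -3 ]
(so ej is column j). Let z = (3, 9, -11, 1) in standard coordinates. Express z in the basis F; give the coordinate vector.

Write z = c_1 e1 + ... + c_4 e4 and solve for the c_i.
Gaussian elimination on [M | z] yields c = (-1, 3, 4, 4).
Check: -e1 + 3e2 + 4e3 + 4e4 = (3, 9, -11, 1).

(-1, 3, 4, 4)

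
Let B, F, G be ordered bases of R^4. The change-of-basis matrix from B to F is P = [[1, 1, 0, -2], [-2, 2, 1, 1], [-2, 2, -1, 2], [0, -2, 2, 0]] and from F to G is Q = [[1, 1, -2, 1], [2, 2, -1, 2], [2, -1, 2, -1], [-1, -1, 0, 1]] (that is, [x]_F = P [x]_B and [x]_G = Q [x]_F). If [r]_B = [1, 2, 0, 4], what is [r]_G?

First [r]_F = P [r]_B = [-5, 6, 10, -4].
Then [r]_G = Q [r]_F = [-23, -16, 8, -5].

[-23, -16, 8, -5]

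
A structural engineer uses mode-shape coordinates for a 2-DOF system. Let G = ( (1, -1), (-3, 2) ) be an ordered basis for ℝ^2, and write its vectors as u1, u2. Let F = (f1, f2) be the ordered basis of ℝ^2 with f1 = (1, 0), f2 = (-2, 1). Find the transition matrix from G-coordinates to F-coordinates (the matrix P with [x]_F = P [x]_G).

[[-1, 1], [-1, 2]]

Column j of P is [uj]_F, since P maps G-coordinates to F-coordinates.
Expressing u1 in F: u1 = -f1 - f2, so column 1 of P is (-1, -1).
Doing the same for each uj gives P = [[-1, 1], [-1, 2]].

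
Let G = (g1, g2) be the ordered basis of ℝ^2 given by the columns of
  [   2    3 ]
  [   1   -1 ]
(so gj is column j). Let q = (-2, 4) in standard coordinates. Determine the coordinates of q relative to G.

We seek scalars with c_1 g1 + c_2 g2 = q; equivalently solve M c = q where the columns of M are g1, g2.
System: 2c_1 + 3c_2 = -2, c_1 - c_2 = 4; solving gives c_1 = 2, c_2 = -2.
Check: 2g1 - 2g2 = (-2, 4).

(2, -2)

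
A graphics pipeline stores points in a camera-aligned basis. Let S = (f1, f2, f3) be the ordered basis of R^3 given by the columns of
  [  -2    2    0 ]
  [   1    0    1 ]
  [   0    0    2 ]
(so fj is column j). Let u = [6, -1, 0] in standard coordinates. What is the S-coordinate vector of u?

[-1, 2, 0]

We seek scalars with c_1 f1 + ... + c_3 f3 = u; equivalently solve M c = u where the columns of M are f1, ..., f3.
Row-reducing the augmented matrix [M | u] gives c = (-1, 2, 0).
Check: -f1 + 2f2 + 0·f3 = [6, -1, 0].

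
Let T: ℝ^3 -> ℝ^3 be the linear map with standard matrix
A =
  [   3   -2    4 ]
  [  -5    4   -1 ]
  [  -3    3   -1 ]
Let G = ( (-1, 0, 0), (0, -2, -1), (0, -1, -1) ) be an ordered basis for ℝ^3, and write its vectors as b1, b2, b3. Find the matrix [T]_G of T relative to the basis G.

Let P have columns b1, ..., b3. Then [T]_G = P^(-1) A P.
Here det P = -1, so P^(-1) is integer; computing A P first and then P^(-1)(A P) gives [[3, 0, 2], [-2, 2, 1], [-1, 3, 1]].

[[3, 0, 2], [-2, 2, 1], [-1, 3, 1]]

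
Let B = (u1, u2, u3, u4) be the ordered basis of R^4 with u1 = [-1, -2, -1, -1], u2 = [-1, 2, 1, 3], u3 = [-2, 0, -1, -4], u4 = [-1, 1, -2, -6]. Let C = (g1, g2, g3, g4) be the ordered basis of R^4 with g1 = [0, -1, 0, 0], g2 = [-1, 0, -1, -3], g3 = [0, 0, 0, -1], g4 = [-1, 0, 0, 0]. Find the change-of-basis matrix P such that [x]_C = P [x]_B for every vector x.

[[2, -2, 0, -1], [1, -1, 1, 2], [-2, 0, 1, 0], [0, 2, 1, -1]]

Let M have columns uj and N have columns gj. Then for every x, N [x]_C = x = M [x]_B, so P = N^(-1) M.
Since det N = -1, N^(-1) has integer entries; multiplying gives P = [[2, -2, 0, -1], [1, -1, 1, 2], [-2, 0, 1, 0], [0, 2, 1, -1]].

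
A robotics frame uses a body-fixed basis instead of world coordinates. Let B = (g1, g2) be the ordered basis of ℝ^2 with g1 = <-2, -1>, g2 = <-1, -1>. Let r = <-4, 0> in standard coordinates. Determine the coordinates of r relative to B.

<4, -4>

Write r = c_1 g1 + c_2 g2 and solve for the c_i.
System: -2c_1 - c_2 = -4, -c_1 - c_2 = 0; solving gives c_1 = 4, c_2 = -4.
Check: 4g1 - 4g2 = <-4, 0>.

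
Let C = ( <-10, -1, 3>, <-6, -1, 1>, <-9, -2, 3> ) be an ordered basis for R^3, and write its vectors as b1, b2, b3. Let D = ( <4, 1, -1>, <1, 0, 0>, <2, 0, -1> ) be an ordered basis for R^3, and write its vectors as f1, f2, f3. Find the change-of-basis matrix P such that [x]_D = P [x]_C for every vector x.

[[-1, -1, -2], [-2, -2, 1], [-2, 0, -1]]

Take x = bj: its C-coordinates are the j-th standard unit vector, so P e_j — column j of P — equals [bj]_D.
b1 = -f1 - 2f2 - 2f3, giving column 1 = <-1, -2, -2>; repeating for each j gives P = [[-1, -1, -2], [-2, -2, 1], [-2, 0, -1]].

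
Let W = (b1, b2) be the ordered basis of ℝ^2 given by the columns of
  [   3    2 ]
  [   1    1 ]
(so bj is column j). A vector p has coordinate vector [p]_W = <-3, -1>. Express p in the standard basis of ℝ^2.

The coordinates say p = -3b1 - b2; adding the scaled basis vectors gives <-11, -4>.

<-11, -4>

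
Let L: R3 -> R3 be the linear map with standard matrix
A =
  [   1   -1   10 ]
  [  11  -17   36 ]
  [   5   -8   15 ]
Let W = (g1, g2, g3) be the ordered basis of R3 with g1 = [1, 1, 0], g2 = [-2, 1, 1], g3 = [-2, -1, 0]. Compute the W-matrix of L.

Let P have columns g1, ..., g3. Then [L]_W = P^(-1) A P.
Here det P = -1, so P^(-1) is integer; computing A P first and then P^(-1)(A P) gives [[0, -1, -1], [-3, -3, -2], [3, -1, 2]].

[[0, -1, -1], [-3, -3, -2], [3, -1, 2]]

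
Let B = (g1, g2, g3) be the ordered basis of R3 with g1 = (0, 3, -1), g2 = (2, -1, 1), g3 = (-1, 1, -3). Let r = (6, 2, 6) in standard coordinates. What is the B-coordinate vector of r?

(2, 2, -2)

[r]_B is the unique c with M c = r, where M has columns g1, ..., g3.
Row-reducing the augmented matrix [M | r] gives c = (2, 2, -2).
Check: 2g1 + 2g2 - 2g3 = (6, 2, 6).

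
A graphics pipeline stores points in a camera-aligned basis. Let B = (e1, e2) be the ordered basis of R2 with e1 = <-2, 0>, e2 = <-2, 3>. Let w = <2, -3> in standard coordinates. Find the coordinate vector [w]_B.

<0, -1>

We seek scalars with c_1 e1 + c_2 e2 = w; equivalently solve M c = w where the columns of M are e1, e2.
System: -2c_1 - 2c_2 = 2, 0c_1 + 3c_2 = -3; solving gives c_1 = 0, c_2 = -1.
Check: 0·e1 - e2 = <2, -3>.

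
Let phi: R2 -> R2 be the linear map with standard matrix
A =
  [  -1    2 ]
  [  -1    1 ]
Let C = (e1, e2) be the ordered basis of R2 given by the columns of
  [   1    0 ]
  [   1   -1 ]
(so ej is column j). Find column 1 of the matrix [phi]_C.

<1, 1>

Compute phi(e1) = A e1 = <1, 0> in standard coordinates.
Then write this in C-coordinates: solve for y in y_1 e1 + y_2 e2 = <1, 0>.
This gives y = <1, 1>, which is column 1 of [phi]_C.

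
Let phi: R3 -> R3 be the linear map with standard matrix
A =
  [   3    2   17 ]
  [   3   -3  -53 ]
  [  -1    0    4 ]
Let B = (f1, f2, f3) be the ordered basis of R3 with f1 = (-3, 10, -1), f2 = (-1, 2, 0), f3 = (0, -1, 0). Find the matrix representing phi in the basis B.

[[1, -1, 0], [3, 2, 2], [2, 3, 1]]

With P the matrix whose columns are f1, ..., f3, [phi]_B = P^(-1) A P.
Column by column: phi(f1) = A f1 = (-6, 14, -1); its B-coordinates (1, 3, 2) give column 1.
Continuing for each basis vector yields [phi]_B = [[1, -1, 0], [3, 2, 2], [2, 3, 1]].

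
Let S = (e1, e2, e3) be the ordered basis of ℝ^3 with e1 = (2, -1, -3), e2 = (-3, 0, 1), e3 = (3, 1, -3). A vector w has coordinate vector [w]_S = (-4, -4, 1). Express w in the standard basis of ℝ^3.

The coordinates say w = -4e1 - 4e2 + e3; adding the scaled basis vectors gives (7, 5, 5).

(7, 5, 5)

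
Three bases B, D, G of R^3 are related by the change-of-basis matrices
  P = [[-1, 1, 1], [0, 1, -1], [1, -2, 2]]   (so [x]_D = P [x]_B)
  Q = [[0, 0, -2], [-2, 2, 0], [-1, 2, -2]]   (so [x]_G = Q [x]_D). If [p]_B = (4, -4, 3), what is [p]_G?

Apply P to get D-coordinates (-5, -7, 18), then Q to get G-coordinates.
The result is [p]_G = (-36, -4, -45).

(-36, -4, -45)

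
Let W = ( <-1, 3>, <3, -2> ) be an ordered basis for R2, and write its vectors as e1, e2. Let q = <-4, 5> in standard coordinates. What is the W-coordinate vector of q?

<1, -1>

We seek scalars with c_1 e1 + c_2 e2 = q; equivalently solve M c = q where the columns of M are e1, e2.
System: -c_1 + 3c_2 = -4, 3c_1 - 2c_2 = 5; solving gives c_1 = 1, c_2 = -1.
Check: e1 - e2 = <-4, 5>.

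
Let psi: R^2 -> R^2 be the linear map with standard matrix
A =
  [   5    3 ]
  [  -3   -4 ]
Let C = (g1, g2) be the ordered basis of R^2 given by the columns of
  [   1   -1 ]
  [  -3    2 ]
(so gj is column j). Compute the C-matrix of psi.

[[-1, 3], [3, 2]]

With P the matrix whose columns are g1, g2, [psi]_C = P^(-1) A P.
Column by column: psi(g1) = A g1 = [-4, 9]; its C-coordinates [-1, 3] give column 1.
Continuing for each basis vector yields [psi]_C = [[-1, 3], [3, 2]].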